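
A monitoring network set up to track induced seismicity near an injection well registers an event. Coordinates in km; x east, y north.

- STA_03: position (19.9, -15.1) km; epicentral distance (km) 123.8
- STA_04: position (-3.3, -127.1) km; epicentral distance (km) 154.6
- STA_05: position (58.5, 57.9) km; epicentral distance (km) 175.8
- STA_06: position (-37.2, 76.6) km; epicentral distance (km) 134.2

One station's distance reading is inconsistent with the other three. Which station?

STA_06

Solve using three stations at a time. Using STA_03, STA_04, STA_05 (subtract circle equations pairwise → linear system) gives (x, y) ≈ (-104.1, -9.5).
Distances from that point to each station vs reported:
  STA_03: calculated 124.1 vs reported 123.8 → residual 0.3 km
  STA_04: calculated 154.9 vs reported 154.6 → residual 0.3 km
  STA_05: calculated 176.0 vs reported 175.8 → residual 0.2 km
  STA_06: calculated 109.1 vs reported 134.2 → residual 25.1 km
STA_03, STA_04, STA_05 are mutually consistent (residuals ≈ 0); STA_06 is off by 25.1 km.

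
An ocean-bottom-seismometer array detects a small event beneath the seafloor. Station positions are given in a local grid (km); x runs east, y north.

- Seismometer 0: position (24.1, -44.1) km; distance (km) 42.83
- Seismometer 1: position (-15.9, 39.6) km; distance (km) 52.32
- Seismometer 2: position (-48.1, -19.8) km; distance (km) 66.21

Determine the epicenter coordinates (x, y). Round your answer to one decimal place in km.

15.7 km east, -2.1 km north

Circle about each station: (x − 24.1)² + (y + 44.1)² = 42.83²; (x + 15.9)² + (y − 39.6)² = 52.32²; (x + 48.1)² + (y + 19.8)² = 66.21².
Subtracting pairs of circle equations eliminates x²+y² and gives linear equations (the radical axes):
-80.0 x + 167.4 y = -1607.62
-144.4 x + 48.6 y = -2369.33
Solving the 2×2 system: x ≈ 15.7, y ≈ -2.1 km.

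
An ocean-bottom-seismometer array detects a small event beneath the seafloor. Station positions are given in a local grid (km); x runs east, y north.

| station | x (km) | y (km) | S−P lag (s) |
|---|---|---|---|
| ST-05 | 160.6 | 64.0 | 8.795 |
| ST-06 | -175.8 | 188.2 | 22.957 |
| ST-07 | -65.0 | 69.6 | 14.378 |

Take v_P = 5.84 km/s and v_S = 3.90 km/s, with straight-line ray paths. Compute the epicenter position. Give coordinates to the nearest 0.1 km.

Distance from S−P lag: d = Δt · v_P v_S / (v_P − v_S) = Δt · (5.84·3.90)/(5.84−3.90) ≈ 11.7402·Δt.
So d_ST-05 = 103.26, d_ST-06 = 269.52, d_ST-07 = 168.80 km.
Circle about each station: (x − 160.6)² + (y − 64.0)² = 103.26²; (x + 175.8)² + (y − 188.2)² = 269.52²; (x + 65.0)² + (y − 69.6)² = 168.80².
Subtracting the ST-05 equation from the ST-06 and ST-07 equations removes the quadratic terms:
-672.8 x + 248.4 y = -25541.88
-451.2 x + 11.2 y = -38650.01
Solving the 2×2 system: x ≈ 89.1, y ≈ 138.5 km.

(89.1, 138.5)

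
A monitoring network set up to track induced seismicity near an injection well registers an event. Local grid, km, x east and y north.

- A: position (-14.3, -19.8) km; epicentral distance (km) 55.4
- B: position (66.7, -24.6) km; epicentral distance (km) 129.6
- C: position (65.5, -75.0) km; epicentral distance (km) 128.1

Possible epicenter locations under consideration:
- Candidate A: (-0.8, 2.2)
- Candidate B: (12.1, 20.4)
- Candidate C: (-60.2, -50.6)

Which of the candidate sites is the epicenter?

Candidate C

For each candidate, compare |candidate − station| to the reported distance:
Candidate A: residuals A 29.6, B 57.0, C 26.3 → max 57.0 km
Candidate B: residuals A 7.3, B 58.8, C 18.8 → max 58.8 km
Candidate C: residuals A 0.1, B 0.1, C 0.1 → max 0.1 km
Only Candidate C has all residuals ≈ 0.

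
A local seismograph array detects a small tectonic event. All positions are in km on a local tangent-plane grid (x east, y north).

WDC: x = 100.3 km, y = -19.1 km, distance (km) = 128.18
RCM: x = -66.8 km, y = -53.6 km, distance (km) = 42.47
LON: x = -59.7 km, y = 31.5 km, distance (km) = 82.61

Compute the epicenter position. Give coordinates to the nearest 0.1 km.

Circle about each station: (x − 100.3)² + (y + 19.1)² = 128.18²; (x + 66.8)² + (y + 53.6)² = 42.47²; (x + 59.7)² + (y − 31.5)² = 82.61².
Subtracting the WDC equation from the RCM and LON equations removes the quadratic terms:
-334.2 x − 69.0 y = 11536.71
-320.0 x + 101.2 y = 3737.14
Solving the 2×2 system: x ≈ -25.5, y ≈ -43.7 km.
Check against WDC (with the unrounded x, y): √((x − 100.3)²+(y + 19.1)²) = 128.18 ≈ 128.18 km. ✓

-25.5 km east, -43.7 km north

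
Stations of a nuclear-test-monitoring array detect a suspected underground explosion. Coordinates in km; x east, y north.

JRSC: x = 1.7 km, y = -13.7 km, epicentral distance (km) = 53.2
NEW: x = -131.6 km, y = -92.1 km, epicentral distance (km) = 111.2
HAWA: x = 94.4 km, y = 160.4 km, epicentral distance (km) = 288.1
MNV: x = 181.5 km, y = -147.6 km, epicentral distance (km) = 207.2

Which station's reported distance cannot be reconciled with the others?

Solve using three stations at a time. Using NEW, HAWA, MNV (subtract circle equations pairwise → linear system) gives (x, y) ≈ (-21.0, -103.6).
Distances from that point to each station vs reported:
  JRSC: calculated 92.7 vs reported 53.2 → residual 39.5 km
  NEW: calculated 111.2 vs reported 111.2 → residual 0.0 km
  HAWA: calculated 288.1 vs reported 288.1 → residual 0.0 km
  MNV: calculated 207.2 vs reported 207.2 → residual 0.0 km
NEW, HAWA, MNV are mutually consistent (residuals ≈ 0); JRSC is off by 39.5 km.

JRSC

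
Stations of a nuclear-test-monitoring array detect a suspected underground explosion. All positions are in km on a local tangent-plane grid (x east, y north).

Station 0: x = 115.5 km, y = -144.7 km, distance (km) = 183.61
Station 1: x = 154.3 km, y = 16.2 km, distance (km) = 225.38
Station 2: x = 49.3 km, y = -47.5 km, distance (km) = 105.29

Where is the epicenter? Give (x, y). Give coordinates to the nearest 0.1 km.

(-53.1, -72.0)

Circle about each station: (x − 115.5)² + (y + 144.7)² = 183.61²; (x − 154.3)² + (y − 16.2)² = 225.38²; (x − 49.3)² + (y + 47.5)² = 105.29².
Subtracting pairs of circle equations eliminates x²+y² and gives linear equations (the radical axes):
77.6 x + 321.8 y = -27290.92
-132.4 x + 194.4 y = -6964.95
Solving the 2×2 system: x ≈ -53.1, y ≈ -72.0 km.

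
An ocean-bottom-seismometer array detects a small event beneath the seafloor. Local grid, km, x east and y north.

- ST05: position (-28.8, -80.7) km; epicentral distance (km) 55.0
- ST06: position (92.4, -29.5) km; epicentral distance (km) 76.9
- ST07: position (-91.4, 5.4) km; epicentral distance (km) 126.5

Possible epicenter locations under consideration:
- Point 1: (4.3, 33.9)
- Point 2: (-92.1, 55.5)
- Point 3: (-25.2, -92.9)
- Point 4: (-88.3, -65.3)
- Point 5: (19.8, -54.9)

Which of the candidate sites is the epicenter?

Point 5

For each candidate, compare |candidate − station| to the reported distance:
Point 1: residuals ST05 64.3, ST06 31.6, ST07 26.6 → max 64.3 km
Point 2: residuals ST05 95.2, ST06 126.2, ST07 76.4 → max 126.2 km
Point 3: residuals ST05 42.3, ST06 56.7, ST07 8.0 → max 56.7 km
Point 4: residuals ST05 6.5, ST06 107.3, ST07 55.7 → max 107.3 km
Point 5: residuals ST05 0.0, ST06 0.0, ST07 0.0 → max 0.0 km
Only Point 5 has all residuals ≈ 0.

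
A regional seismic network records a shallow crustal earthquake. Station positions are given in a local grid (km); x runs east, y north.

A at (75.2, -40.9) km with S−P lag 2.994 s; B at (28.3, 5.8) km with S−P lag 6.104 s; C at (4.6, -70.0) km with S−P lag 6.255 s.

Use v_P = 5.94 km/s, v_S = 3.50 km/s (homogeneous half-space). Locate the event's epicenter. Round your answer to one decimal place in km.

(49.7, -41.6)

Distance from S−P lag: d = Δt · v_P v_S / (v_P − v_S) = Δt · (5.94·3.50)/(5.94−3.50) ≈ 8.5205·Δt.
So d_A = 25.51, d_B = 52.01, d_C = 53.30 km.
Circle about each station: (x − 75.2)² + (y + 40.9)² = 25.51²; (x − 28.3)² + (y − 5.8)² = 52.01²; (x − 4.6)² + (y + 70.0)² = 53.30².
Subtracting pairs of circle equations eliminates x²+y² and gives linear equations (the radical axes):
-93.8 x + 93.4 y = -8547.60
-141.2 x − 58.2 y = -4596.82
Solving the 2×2 system: x ≈ 49.7, y ≈ -41.6 km.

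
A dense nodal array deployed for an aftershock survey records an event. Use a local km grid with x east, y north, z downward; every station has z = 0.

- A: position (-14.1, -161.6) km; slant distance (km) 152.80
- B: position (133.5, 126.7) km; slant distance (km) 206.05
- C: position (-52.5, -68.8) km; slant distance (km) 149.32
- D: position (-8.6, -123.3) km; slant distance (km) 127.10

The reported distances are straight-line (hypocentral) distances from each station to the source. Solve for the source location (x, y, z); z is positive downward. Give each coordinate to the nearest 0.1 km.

Each station gives a sphere (x−x_i)² + (y−y_i)² + z² = d_i² (stations at z=0).
Subtracting the A sphere from B and C: z² cancels, leaving linear equations in x and y:
295.2 x + 576.6 y = -11546.99
-76.8 x + 185.6 y = -17772.30
Solving: x ≈ 81.803, y ≈ -61.906 km (keep extra digits for the depth step; rounded: 81.8, -61.9).
Then from the A sphere: z² = 152.80² − (x + 14.1)² − (y + 161.6)² with x = 81.803, y = -61.906, so z ≈ 64.897 ≈ 64.9 km.

x ≈ 81.8 km, y ≈ -61.9 km, depth ≈ 64.9 km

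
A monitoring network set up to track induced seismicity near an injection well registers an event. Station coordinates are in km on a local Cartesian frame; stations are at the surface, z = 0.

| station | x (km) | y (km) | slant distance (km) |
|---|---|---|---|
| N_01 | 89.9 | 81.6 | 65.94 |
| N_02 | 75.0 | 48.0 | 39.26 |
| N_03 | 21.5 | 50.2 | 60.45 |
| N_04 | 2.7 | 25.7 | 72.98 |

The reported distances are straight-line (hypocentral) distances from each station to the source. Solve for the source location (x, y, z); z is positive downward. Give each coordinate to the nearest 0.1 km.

Each station gives a sphere (x−x_i)² + (y−y_i)² + z² = d_i² (stations at z=0).
Subtracting the N_01 sphere from N_02 and N_03: z² cancels, leaving linear equations in x and y:
-29.8 x − 67.2 y = -4004.83
-136.8 x − 62.8 y = -11064.40
Solving: x ≈ 67.202, y ≈ 29.795 km (keep extra digits for the depth step; rounded: 67.2, 29.8).
Then from the N_01 sphere: z² = 65.94² − (x − 89.9)² − (y − 81.6)² with x = 67.202, y = 29.795, so z ≈ 33.899 ≈ 33.9 km.

x ≈ 67.2 km, y ≈ 29.8 km, depth ≈ 33.9 km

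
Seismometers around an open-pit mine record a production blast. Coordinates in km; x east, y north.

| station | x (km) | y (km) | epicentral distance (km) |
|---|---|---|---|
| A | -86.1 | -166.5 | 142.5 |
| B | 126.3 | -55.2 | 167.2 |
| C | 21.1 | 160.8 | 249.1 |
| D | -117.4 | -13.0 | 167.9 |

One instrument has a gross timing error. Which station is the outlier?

Solve using three stations at a time. Using A, C, D (subtract circle equations pairwise → linear system) gives (x, y) ≈ (32.8, -88.0).
Distances from that point to each station vs reported:
  A: calculated 142.5 vs reported 142.5 → residual 0.0 km
  B: calculated 99.1 vs reported 167.2 → residual 68.1 km
  C: calculated 249.1 vs reported 249.1 → residual 0.0 km
  D: calculated 167.9 vs reported 167.9 → residual 0.0 km
A, C, D are mutually consistent (residuals ≈ 0); B is off by 68.1 km.

B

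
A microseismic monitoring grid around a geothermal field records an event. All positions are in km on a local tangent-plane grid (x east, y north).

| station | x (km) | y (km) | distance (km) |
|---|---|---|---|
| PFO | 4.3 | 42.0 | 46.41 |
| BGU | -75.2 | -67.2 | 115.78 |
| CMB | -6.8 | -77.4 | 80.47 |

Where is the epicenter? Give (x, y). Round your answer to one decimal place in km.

x ≈ 20.2 km, y ≈ -1.6 km

Circle about each station: (x − 4.3)² + (y − 42.0)² = 46.41²; (x + 75.2)² + (y + 67.2)² = 115.78²; (x + 6.8)² + (y + 77.4)² = 80.47².
Subtracting the PFO equation from the BGU and CMB equations removes the quadratic terms:
-159.0 x − 218.4 y = -2862.73
-22.2 x − 238.8 y = -67.02
Solving the 2×2 system: x ≈ 20.2, y ≈ -1.6 km.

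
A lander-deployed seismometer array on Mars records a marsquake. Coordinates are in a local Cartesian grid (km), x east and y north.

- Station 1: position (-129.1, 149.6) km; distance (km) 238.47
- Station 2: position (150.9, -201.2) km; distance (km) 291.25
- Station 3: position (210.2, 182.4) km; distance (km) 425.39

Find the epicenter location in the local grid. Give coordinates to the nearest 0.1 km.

x ≈ -117.7 km, y ≈ -88.6 km

Circle about each station: (x + 129.1)² + (y − 149.6)² = 238.47²; (x − 150.9)² + (y + 201.2)² = 291.25²; (x − 210.2)² + (y − 182.4)² = 425.39².
Subtracting the Station 1 equation from the Station 2 and Station 3 equations removes the quadratic terms:
560.0 x − 701.6 y = -3753.34
678.6 x + 65.6 y = -85681.88
Solving the 2×2 system: x ≈ -117.7, y ≈ -88.6 km.
Check against Station 1 (with the unrounded x, y): √((x + 129.1)²+(y − 149.6)²) = 238.47 ≈ 238.47 km. ✓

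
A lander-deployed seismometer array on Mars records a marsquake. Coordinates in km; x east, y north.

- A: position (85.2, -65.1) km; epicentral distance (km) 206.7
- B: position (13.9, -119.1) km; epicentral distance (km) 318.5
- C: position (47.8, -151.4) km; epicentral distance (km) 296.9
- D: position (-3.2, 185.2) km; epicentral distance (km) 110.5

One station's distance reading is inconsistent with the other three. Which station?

B

Solve using three stations at a time. Using A, C, D (subtract circle equations pairwise → linear system) gives (x, y) ≈ (98.2, 141.2).
Distances from that point to each station vs reported:
  A: calculated 206.7 vs reported 206.7 → residual 0.0 km
  B: calculated 273.6 vs reported 318.5 → residual 44.9 km
  C: calculated 296.9 vs reported 296.9 → residual 0.0 km
  D: calculated 110.5 vs reported 110.5 → residual 0.0 km
A, C, D are mutually consistent (residuals ≈ 0); B is off by 44.9 km.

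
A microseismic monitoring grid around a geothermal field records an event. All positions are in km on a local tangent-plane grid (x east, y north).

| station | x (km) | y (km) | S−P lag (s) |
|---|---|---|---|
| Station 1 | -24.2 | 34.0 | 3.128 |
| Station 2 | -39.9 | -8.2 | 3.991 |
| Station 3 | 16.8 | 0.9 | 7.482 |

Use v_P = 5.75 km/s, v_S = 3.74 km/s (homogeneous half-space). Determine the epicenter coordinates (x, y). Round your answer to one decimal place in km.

Distance from S−P lag: d = Δt · v_P v_S / (v_P − v_S) = Δt · (5.75·3.74)/(5.75−3.74) ≈ 10.6990·Δt.
So d_Station 1 = 33.47, d_Station 2 = 42.70, d_Station 3 = 80.05 km.
Circle about each station: (x + 24.2)² + (y − 34.0)² = 33.47²; (x + 39.9)² + (y + 8.2)² = 42.70²; (x − 16.8)² + (y − 0.9)² = 80.05².
Subtracting the Station 1 equation from the Station 2 and Station 3 equations removes the quadratic terms:
-31.4 x − 84.4 y = -785.44
82.0 x − 66.2 y = -6746.35
Solving the 2×2 system: x ≈ -57.5, y ≈ 30.7 km.
Check against Station 1 (with the unrounded x, y): √((x + 24.2)²+(y − 34.0)²) = 33.46 ≈ 33.47 km. ✓

x ≈ -57.5 km, y ≈ 30.7 km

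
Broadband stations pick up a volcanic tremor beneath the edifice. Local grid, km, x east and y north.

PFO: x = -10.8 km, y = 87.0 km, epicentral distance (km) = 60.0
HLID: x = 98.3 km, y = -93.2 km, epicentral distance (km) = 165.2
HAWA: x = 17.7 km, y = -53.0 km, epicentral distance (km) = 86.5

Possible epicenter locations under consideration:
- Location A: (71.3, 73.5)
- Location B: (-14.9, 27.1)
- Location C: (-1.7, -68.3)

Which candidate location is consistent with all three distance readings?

For each candidate, compare |candidate − station| to the reported distance:
Location A: residuals PFO 23.2, HLID 3.7, HAWA 50.9 → max 50.9 km
Location B: residuals PFO 0.0, HLID 0.0, HAWA 0.0 → max 0.0 km
Location C: residuals PFO 95.6, HLID 62.1, HAWA 61.8 → max 95.6 km
Only Location B has all residuals ≈ 0.

Location B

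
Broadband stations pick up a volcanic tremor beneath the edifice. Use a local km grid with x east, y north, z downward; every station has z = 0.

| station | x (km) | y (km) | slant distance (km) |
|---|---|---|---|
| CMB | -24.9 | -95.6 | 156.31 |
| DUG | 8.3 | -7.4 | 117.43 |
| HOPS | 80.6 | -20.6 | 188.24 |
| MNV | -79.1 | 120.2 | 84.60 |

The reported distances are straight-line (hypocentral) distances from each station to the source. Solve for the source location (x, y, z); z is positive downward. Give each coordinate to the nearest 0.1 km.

Each station gives a sphere (x−x_i)² + (y−y_i)² + z² = d_i² (stations at z=0).
Subtracting the CMB sphere from DUG and HOPS: z² cancels, leaving linear equations in x and y:
66.4 x + 176.4 y = 1007.29
211.0 x + 150.0 y = -13840.13
Solving: x ≈ -95.101, y ≈ 41.508 km (keep extra digits for the depth step; rounded: -95.1, 41.5).
Then from the CMB sphere: z² = 156.31² − (x + 24.9)² − (y + 95.6)² with x = -95.101, y = 41.508, so z ≈ 26.571 ≈ 26.6 km.

(-95.1, 41.5, 26.6)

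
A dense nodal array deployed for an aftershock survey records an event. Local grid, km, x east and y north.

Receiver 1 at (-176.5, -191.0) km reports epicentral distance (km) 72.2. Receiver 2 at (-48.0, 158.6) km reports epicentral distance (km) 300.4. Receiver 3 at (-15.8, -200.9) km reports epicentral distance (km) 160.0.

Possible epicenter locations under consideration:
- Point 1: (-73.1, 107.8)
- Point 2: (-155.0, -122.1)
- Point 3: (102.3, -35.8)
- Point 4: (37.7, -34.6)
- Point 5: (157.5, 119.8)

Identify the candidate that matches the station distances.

For each candidate, compare |candidate − station| to the reported distance:
Point 1: residuals Receiver 1 244.0, Receiver 2 243.7, Receiver 3 154.0 → max 244.0 km
Point 2: residuals Receiver 1 0.0, Receiver 2 0.0, Receiver 3 0.0 → max 0.0 km
Point 3: residuals Receiver 1 246.9, Receiver 2 54.7, Receiver 3 43.0 → max 246.9 km
Point 4: residuals Receiver 1 193.0, Receiver 2 89.0, Receiver 3 14.7 → max 193.0 km
Point 5: residuals Receiver 1 384.0, Receiver 2 91.3, Receiver 3 204.5 → max 384.0 km
Only Point 2 has all residuals ≈ 0.

Point 2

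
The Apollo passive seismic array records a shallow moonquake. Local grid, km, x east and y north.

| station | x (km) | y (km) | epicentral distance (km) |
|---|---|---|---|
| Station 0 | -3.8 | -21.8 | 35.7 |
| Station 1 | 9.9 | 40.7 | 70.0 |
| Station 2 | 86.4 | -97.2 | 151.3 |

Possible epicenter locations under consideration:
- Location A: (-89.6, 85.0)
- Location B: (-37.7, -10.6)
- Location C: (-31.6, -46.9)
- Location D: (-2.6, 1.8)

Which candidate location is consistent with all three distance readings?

Location B

For each candidate, compare |candidate − station| to the reported distance:
Location A: residuals Station 0 101.3, Station 1 38.9, Station 2 102.0 → max 102.0 km
Location B: residuals Station 0 0.0, Station 1 0.0, Station 2 0.0 → max 0.0 km
Location C: residuals Station 0 1.8, Station 1 26.9, Station 2 23.0 → max 26.9 km
Location D: residuals Station 0 12.1, Station 1 29.1, Station 2 18.2 → max 29.1 km
Only Location B has all residuals ≈ 0.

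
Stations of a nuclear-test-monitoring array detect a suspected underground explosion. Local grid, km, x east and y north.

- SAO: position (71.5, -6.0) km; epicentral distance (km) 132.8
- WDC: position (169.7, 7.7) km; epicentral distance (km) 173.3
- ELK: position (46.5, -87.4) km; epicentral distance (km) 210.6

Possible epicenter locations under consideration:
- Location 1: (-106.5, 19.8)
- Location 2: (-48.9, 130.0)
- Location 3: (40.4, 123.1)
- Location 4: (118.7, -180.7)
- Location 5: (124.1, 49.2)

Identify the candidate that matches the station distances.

For each candidate, compare |candidate − station| to the reported distance:
Location 1: residuals SAO 47.1, WDC 103.2, ELK 23.8 → max 103.2 km
Location 2: residuals SAO 48.8, WDC 77.2, ELK 26.8 → max 77.2 km
Location 3: residuals SAO 0.0, WDC 0.0, ELK 0.0 → max 0.0 km
Location 4: residuals SAO 48.2, WDC 21.9, ELK 92.6 → max 92.6 km
Location 5: residuals SAO 56.6, WDC 111.6, ELK 53.5 → max 111.6 km
Only Location 3 has all residuals ≈ 0.

Location 3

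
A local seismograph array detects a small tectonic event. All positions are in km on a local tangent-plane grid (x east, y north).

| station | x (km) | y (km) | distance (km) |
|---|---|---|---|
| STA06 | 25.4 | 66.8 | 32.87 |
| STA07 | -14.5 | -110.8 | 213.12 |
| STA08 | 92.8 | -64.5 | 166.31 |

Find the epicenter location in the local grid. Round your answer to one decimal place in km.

x ≈ 43.4 km, y ≈ 94.3 km

Circle about each station: (x − 25.4)² + (y − 66.8)² = 32.87²; (x + 14.5)² + (y + 110.8)² = 213.12²; (x − 92.8)² + (y + 64.5)² = 166.31².
Subtracting pairs of circle equations eliminates x²+y² and gives linear equations (the radical axes):
-79.8 x − 355.2 y = -36960.21
134.8 x − 262.6 y = -18913.89
Solving the 2×2 system: x ≈ 43.4, y ≈ 94.3 km.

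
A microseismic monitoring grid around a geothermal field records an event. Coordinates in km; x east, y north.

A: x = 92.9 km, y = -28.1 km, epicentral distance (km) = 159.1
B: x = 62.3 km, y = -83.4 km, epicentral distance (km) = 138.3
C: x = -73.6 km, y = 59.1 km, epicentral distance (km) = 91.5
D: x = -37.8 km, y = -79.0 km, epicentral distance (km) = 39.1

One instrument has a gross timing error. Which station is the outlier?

D

Solve using three stations at a time. Using A, B, C (subtract circle equations pairwise → linear system) gives (x, y) ≈ (-66.2, -32.1).
Distances from that point to each station vs reported:
  A: calculated 159.1 vs reported 159.1 → residual 0.0 km
  B: calculated 138.3 vs reported 138.3 → residual 0.0 km
  C: calculated 91.5 vs reported 91.5 → residual 0.0 km
  D: calculated 54.8 vs reported 39.1 → residual 15.7 km
A, B, C are mutually consistent (residuals ≈ 0); D is off by 15.7 km.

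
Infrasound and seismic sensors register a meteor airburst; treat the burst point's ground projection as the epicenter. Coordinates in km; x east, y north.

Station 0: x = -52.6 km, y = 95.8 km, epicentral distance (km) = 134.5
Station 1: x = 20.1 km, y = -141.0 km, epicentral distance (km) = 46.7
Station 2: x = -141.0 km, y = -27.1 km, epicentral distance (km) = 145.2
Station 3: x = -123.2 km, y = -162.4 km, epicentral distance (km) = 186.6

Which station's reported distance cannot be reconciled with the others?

Station 1

Solve using three stations at a time. Using Station 0, Station 2, Station 3 (subtract circle equations pairwise → linear system) gives (x, y) ≈ (4.1, -26.1).
Distances from that point to each station vs reported:
  Station 0: calculated 134.4 vs reported 134.5 → residual 0.1 km
  Station 1: calculated 116.0 vs reported 46.7 → residual 69.3 km
  Station 2: calculated 145.1 vs reported 145.2 → residual 0.1 km
  Station 3: calculated 186.5 vs reported 186.6 → residual 0.1 km
Station 0, Station 2, Station 3 are mutually consistent (residuals ≈ 0); Station 1 is off by 69.3 km.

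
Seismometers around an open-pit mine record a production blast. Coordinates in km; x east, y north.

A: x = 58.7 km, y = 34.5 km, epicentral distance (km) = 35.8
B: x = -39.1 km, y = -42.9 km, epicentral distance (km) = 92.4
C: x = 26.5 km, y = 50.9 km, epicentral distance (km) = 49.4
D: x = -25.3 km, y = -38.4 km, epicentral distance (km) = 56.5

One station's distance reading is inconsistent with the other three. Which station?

Solve using three stations at a time. Using A, B, C (subtract circle equations pairwise → linear system) gives (x, y) ≈ (40.7, 3.6).
Distances from that point to each station vs reported:
  A: calculated 35.7 vs reported 35.8 → residual 0.1 km
  B: calculated 92.4 vs reported 92.4 → residual 0.0 km
  C: calculated 49.4 vs reported 49.4 → residual 0.0 km
  D: calculated 78.2 vs reported 56.5 → residual 21.7 km
A, B, C are mutually consistent (residuals ≈ 0); D is off by 21.7 km.

D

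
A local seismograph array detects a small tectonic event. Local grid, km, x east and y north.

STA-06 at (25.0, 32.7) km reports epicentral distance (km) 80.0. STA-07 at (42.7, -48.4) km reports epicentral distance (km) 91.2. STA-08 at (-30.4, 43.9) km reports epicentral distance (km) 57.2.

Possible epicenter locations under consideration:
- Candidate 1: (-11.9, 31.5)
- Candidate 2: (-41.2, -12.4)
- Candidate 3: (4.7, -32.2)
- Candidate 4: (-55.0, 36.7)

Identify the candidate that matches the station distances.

Candidate 2

For each candidate, compare |candidate − station| to the reported distance:
Candidate 1: residuals STA-06 43.1, STA-07 5.6, STA-08 34.9 → max 43.1 km
Candidate 2: residuals STA-06 0.1, STA-07 0.1, STA-08 0.1 → max 0.1 km
Candidate 3: residuals STA-06 12.0, STA-07 49.9, STA-08 26.6 → max 49.9 km
Candidate 4: residuals STA-06 0.1, STA-07 38.4, STA-08 31.6 → max 38.4 km
Only Candidate 2 has all residuals ≈ 0.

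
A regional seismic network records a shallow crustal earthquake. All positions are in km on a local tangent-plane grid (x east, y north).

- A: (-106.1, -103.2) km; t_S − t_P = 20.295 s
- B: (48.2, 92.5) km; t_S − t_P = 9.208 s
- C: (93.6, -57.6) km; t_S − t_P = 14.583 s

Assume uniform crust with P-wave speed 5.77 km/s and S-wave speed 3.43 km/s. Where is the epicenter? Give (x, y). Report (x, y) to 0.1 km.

4.7 km east, 27.9 km north

Distance from S−P lag: d = Δt · v_P v_S / (v_P − v_S) = Δt · (5.77·3.43)/(5.77−3.43) ≈ 8.4577·Δt.
So d_A = 171.65, d_B = 77.88, d_C = 123.34 km.
Circle about each station: (x + 106.1)² + (y + 103.2)² = 171.65²; (x − 48.2)² + (y − 92.5)² = 77.88²; (x − 93.6)² + (y + 57.6)² = 123.34².
Subtracting the A equation from the B and C equations removes the quadratic terms:
308.6 x + 391.4 y = 12370.47
399.4 x + 91.2 y = 4422.24
Solving the 2×2 system: x ≈ 4.7, y ≈ 27.9 km.
Check against A (with the unrounded x, y): √((x + 106.1)²+(y + 103.2)²) = 171.65 ≈ 171.65 km. ✓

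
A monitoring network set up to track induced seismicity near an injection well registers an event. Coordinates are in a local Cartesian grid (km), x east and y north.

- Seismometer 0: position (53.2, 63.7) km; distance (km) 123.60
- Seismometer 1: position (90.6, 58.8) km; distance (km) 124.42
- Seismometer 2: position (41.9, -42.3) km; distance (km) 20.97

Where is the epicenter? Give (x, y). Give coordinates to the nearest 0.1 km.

Circle about each station: (x − 53.2)² + (y − 63.7)² = 123.60²; (x − 90.6)² + (y − 58.8)² = 124.42²; (x − 41.9)² + (y + 42.3)² = 20.97².
Subtracting pairs of circle equations eliminates x²+y² and gives linear equations (the radical axes):
74.8 x − 9.8 y = 4574.49
-22.6 x − 212.0 y = 11494.19
Solving the 2×2 system: x ≈ 53.3, y ≈ -59.9 km.
Check against Seismometer 0 (with the unrounded x, y): √((x − 53.2)²+(y − 63.7)²) = 123.60 ≈ 123.60 km. ✓

x ≈ 53.3 km, y ≈ -59.9 km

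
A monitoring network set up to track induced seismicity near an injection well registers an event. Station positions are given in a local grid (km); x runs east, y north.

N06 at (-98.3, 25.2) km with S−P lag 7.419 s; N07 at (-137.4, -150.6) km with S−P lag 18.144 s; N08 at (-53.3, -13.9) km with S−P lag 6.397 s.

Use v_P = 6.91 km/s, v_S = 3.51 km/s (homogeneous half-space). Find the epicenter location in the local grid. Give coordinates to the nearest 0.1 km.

(-96.8, -27.7)

Distance from S−P lag: d = Δt · v_P v_S / (v_P − v_S) = Δt · (6.91·3.51)/(6.91−3.51) ≈ 7.1336·Δt.
So d_N06 = 52.92, d_N07 = 129.43, d_N08 = 45.63 km.
Circle about each station: (x + 98.3)² + (y − 25.2)² = 52.92²; (x + 137.4)² + (y + 150.6)² = 129.43²; (x + 53.3)² + (y + 13.9)² = 45.63².
Subtracting pairs of circle equations eliminates x²+y² and gives linear equations (the radical axes):
-78.2 x − 351.6 y = 17309.59
90.0 x − 78.2 y = -6545.40
Solving the 2×2 system: x ≈ -96.8, y ≈ -27.7 km.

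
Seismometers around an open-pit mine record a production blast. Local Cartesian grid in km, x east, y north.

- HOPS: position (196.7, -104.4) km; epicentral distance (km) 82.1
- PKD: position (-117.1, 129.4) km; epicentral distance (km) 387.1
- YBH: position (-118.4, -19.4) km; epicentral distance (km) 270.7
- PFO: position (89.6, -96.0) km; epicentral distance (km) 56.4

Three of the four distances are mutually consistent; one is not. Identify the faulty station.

PKD

Solve using three stations at a time. Using HOPS, YBH, PFO (subtract circle equations pairwise → linear system) gives (x, y) ≈ (123.3, -141.3).
Distances from that point to each station vs reported:
  HOPS: calculated 82.2 vs reported 82.1 → residual 0.1 km
  PKD: calculated 362.1 vs reported 387.1 → residual 25.0 km
  YBH: calculated 270.7 vs reported 270.7 → residual 0.0 km
  PFO: calculated 56.5 vs reported 56.4 → residual 0.1 km
HOPS, YBH, PFO are mutually consistent (residuals ≈ 0); PKD is off by 25.0 km.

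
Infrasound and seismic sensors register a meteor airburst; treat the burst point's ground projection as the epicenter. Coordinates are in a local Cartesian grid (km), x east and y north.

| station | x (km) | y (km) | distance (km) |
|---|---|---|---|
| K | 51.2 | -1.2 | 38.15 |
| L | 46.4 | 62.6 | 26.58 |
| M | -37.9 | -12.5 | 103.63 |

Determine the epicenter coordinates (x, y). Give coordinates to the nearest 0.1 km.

Circle about each station: (x − 51.2)² + (y + 1.2)² = 38.15²; (x − 46.4)² + (y − 62.6)² = 26.58²; (x + 37.9)² + (y + 12.5)² = 103.63².
Subtracting the K equation from the L and M equations removes the quadratic terms:
-9.6 x + 127.6 y = 4197.77
-178.2 x − 22.6 y = -10313.97
Solving the 2×2 system: x ≈ 53.2, y ≈ 36.9 km.

x ≈ 53.2 km, y ≈ 36.9 km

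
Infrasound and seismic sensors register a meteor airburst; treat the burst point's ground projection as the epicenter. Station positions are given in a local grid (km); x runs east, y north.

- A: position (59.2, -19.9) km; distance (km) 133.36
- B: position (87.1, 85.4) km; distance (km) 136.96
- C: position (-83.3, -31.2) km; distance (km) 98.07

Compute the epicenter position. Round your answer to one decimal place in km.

(-47.5, 60.1)

Circle about each station: (x − 59.2)² + (y + 19.9)² = 133.36²; (x − 87.1)² + (y − 85.4)² = 136.96²; (x + 83.3)² + (y + 31.2)² = 98.07².
Subtracting the A equation from the B and C equations removes the quadratic terms:
55.8 x + 210.6 y = 10005.77
-285.0 x − 22.6 y = 12178.84
Solving the 2×2 system: x ≈ -47.5, y ≈ 60.1 km.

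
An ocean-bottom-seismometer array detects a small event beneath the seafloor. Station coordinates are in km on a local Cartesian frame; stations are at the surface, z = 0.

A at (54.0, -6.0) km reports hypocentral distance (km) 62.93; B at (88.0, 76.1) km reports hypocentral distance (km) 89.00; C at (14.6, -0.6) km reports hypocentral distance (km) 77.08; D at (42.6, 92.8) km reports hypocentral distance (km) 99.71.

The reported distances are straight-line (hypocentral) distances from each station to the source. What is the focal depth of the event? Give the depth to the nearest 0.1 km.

58.9 km

Each station gives a sphere (x−x_i)² + (y−y_i)² + z² = d_i² (stations at z=0).
Subtracting the A sphere from B and C: z² cancels, leaving linear equations in x and y:
68.0 x + 164.2 y = 6622.39
-78.8 x + 10.8 y = -4719.62
Solving: x ≈ 61.908, y ≈ 14.694 km (keep extra digits for the depth step; rounded: 61.9, 14.7).
Then from the A sphere: z² = 62.93² − (x − 54.0)² − (y + 6.0)² with x = 61.908, y = 14.694, so z ≈ 58.902 ≈ 58.9 km.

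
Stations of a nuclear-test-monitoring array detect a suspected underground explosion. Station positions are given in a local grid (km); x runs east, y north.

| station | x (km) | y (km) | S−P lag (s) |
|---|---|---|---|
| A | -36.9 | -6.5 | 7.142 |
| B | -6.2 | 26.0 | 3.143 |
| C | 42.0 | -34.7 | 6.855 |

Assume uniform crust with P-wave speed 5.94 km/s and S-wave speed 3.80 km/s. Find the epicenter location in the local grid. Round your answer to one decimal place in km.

25.5 km east, 35.7 km north

Distance from S−P lag: d = Δt · v_P v_S / (v_P − v_S) = Δt · (5.94·3.80)/(5.94−3.80) ≈ 10.5477·Δt.
So d_A = 75.33, d_B = 33.15, d_C = 72.30 km.
Circle about each station: (x + 36.9)² + (y + 6.5)² = 75.33²; (x + 6.2)² + (y − 26.0)² = 33.15²; (x − 42.0)² + (y + 34.7)² = 72.30².
Subtracting the A equation from the B and C equations removes the quadratic terms:
61.4 x + 65.0 y = 3886.27
157.8 x − 56.4 y = 2011.55
Solving the 2×2 system: x ≈ 25.5, y ≈ 35.7 km.
Check against A (with the unrounded x, y): √((x + 36.9)²+(y + 6.5)²) = 75.33 ≈ 75.33 km. ✓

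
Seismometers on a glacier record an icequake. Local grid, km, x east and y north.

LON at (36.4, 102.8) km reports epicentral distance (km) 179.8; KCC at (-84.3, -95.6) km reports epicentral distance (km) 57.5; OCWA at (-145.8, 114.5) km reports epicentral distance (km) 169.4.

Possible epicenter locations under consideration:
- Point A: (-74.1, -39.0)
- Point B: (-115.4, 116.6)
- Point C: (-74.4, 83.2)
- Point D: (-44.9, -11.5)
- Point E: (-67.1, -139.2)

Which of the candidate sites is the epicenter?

Point A

For each candidate, compare |candidate − station| to the reported distance:
Point A: residuals LON 0.0, KCC 0.0, OCWA 0.0 → max 0.0 km
Point B: residuals LON 27.4, KCC 157.0, OCWA 138.9 → max 157.0 km
Point C: residuals LON 67.3, KCC 121.6, OCWA 91.4 → max 121.6 km
Point D: residuals LON 39.5, KCC 35.4, OCWA 8.0 → max 39.5 km
Point E: residuals LON 83.4, KCC 10.6, OCWA 96.2 → max 96.2 km
Only Point A has all residuals ≈ 0.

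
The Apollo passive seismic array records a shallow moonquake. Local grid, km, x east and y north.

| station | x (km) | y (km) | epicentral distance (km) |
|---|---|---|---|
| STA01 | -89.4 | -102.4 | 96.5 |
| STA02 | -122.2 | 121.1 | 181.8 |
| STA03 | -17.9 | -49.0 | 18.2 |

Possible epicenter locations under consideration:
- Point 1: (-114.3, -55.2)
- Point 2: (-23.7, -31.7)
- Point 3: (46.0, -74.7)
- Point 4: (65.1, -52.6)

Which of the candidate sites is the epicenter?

Point 2

For each candidate, compare |candidate − station| to the reported distance:
Point 1: residuals STA01 43.1, STA02 5.3, STA03 78.4 → max 78.4 km
Point 2: residuals STA01 0.0, STA02 0.0, STA03 0.0 → max 0.0 km
Point 3: residuals STA01 41.7, STA02 76.3, STA03 50.7 → max 76.3 km
Point 4: residuals STA01 65.8, STA02 73.6, STA03 64.9 → max 73.6 km
Only Point 2 has all residuals ≈ 0.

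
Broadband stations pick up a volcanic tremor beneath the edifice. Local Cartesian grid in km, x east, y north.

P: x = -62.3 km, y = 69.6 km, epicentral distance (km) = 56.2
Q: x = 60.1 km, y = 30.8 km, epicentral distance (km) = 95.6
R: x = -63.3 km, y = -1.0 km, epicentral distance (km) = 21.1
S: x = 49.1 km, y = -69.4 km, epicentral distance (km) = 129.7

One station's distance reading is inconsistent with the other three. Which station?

Solve using three stations at a time. Using P, R, S (subtract circle equations pairwise → linear system) gives (x, y) ≈ (-49.5, 14.9).
Distances from that point to each station vs reported:
  P: calculated 56.2 vs reported 56.2 → residual 0.0 km
  Q: calculated 110.7 vs reported 95.6 → residual 15.1 km
  R: calculated 21.1 vs reported 21.1 → residual 0.0 km
  S: calculated 129.7 vs reported 129.7 → residual 0.0 km
P, R, S are mutually consistent (residuals ≈ 0); Q is off by 15.1 km.

Q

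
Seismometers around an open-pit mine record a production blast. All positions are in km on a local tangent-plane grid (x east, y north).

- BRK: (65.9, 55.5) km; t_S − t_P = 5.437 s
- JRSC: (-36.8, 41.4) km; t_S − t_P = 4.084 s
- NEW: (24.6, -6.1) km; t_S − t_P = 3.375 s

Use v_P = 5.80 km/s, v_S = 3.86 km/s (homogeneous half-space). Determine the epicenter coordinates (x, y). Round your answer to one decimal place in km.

(8.8, 29.5)

Distance from S−P lag: d = Δt · v_P v_S / (v_P − v_S) = Δt · (5.80·3.86)/(5.80−3.86) ≈ 11.5402·Δt.
So d_BRK = 62.74, d_JRSC = 47.13, d_NEW = 38.95 km.
Circle about each station: (x − 65.9)² + (y − 55.5)² = 62.74²; (x + 36.8)² + (y − 41.4)² = 47.13²; (x − 24.6)² + (y + 6.1)² = 38.95².
Subtracting the BRK equation from the JRSC and NEW equations removes the quadratic terms:
-205.4 x − 28.2 y = -2639.79
-82.6 x − 123.2 y = -4361.48
Solving the 2×2 system: x ≈ 8.8, y ≈ 29.5 km.
Check against BRK (with the unrounded x, y): √((x − 65.9)²+(y − 55.5)²) = 62.74 ≈ 62.74 km. ✓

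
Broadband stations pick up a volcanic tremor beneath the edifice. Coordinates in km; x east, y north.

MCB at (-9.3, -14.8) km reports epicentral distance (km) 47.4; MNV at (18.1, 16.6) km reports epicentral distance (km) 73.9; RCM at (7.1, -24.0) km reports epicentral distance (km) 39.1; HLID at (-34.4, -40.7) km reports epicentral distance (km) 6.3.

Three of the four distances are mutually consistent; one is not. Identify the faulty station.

MCB

Solve using three stations at a time. Using MNV, RCM, HLID (subtract circle equations pairwise → linear system) gives (x, y) ≈ (-28.1, -41.1).
Distances from that point to each station vs reported:
  MCB: calculated 32.3 vs reported 47.4 → residual 15.1 km
  MNV: calculated 73.9 vs reported 73.9 → residual 0.0 km
  RCM: calculated 39.1 vs reported 39.1 → residual 0.0 km
  HLID: calculated 6.3 vs reported 6.3 → residual 0.0 km
MNV, RCM, HLID are mutually consistent (residuals ≈ 0); MCB is off by 15.1 km.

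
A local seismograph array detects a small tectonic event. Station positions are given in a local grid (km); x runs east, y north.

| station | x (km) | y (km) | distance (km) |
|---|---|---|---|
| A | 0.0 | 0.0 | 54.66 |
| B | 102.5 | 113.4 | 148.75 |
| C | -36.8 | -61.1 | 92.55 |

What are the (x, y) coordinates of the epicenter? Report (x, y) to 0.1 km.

Circle about each station: x² + y² = 54.66²; (x − 102.5)² + (y − 113.4)² = 148.75²; (x + 36.8)² + (y + 61.1)² = 92.55².
Subtracting the A equation from the B and C equations removes the quadratic terms:
205.0 x + 226.8 y = 4226.96
-73.6 x − 122.2 y = -490.34
Solving the 2×2 system: x ≈ 48.5, y ≈ -25.2 km.
Check against A (with the unrounded x, y): √(x²+y²) = 54.65 ≈ 54.66 km. ✓

(48.5, -25.2)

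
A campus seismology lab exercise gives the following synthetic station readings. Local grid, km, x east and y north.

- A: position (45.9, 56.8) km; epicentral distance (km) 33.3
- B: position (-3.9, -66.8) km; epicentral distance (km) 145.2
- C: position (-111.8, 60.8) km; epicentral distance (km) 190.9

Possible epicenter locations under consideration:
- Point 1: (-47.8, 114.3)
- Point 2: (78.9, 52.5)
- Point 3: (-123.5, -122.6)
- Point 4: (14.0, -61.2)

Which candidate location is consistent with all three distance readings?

Point 2

For each candidate, compare |candidate − station| to the reported distance:
Point 1: residuals A 76.6, B 41.1, C 107.5 → max 107.5 km
Point 2: residuals A 0.0, B 0.0, C 0.0 → max 0.0 km
Point 3: residuals A 213.4, B 13.2, C 7.1 → max 213.4 km
Point 4: residuals A 88.9, B 126.4, C 15.7 → max 126.4 km
Only Point 2 has all residuals ≈ 0.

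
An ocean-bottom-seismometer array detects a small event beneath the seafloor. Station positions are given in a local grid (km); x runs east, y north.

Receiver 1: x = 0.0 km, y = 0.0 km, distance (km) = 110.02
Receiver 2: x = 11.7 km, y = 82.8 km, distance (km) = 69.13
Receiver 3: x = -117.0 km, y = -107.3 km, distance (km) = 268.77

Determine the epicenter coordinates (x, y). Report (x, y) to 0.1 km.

x ≈ 80.4 km, y ≈ 75.1 km

Circle about each station: x² + y² = 110.02²; (x − 11.7)² + (y − 82.8)² = 69.13²; (x + 117.0)² + (y + 107.3)² = 268.77².
Subtracting the Receiver 1 equation from the Receiver 2 and Receiver 3 equations removes the quadratic terms:
23.4 x + 165.6 y = 14318.17
-234.0 x − 214.6 y = -34930.62
Solving the 2×2 system: x ≈ 80.4, y ≈ 75.1 km.
Check against Receiver 1 (with the unrounded x, y): √(x²+y²) = 110.02 ≈ 110.02 km. ✓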